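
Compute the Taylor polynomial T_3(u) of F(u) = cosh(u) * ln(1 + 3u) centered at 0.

21*u^3/2 - 9*u^2/2 + 3*u

Multiply the two series term by term and collect like powers.
[u^0] = 0;  [u^1] = 3;  [u^2] = -9/2;  [u^3] = 21/2.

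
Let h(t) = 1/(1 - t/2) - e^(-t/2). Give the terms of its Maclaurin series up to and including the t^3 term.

7*t^3/48 + t^2/8 + t

Combine the two series term by term.
[t^0] = 0;  [t^1] = 1;  [t^2] = 1/8;  [t^3] = 7/48.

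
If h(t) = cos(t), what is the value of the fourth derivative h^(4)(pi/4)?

The coefficient of (t - pi/4)^4 in the expansion is sqrt(2)/48, so h^(4)(pi/4) = 4! * (sqrt(2)/48) = sqrt(2)/2.

sqrt(2)/2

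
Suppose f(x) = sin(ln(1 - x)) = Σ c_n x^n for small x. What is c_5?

1/12

Let u equal the inner series; expand the outer function in u and truncate.
f(0) = 0
f′(0) = -1
f′′(0) = -1
f′′′(0) = -1
f^(4)(0) = 0
f^(5)(0) = 10
So c_5 = f^(5)(0)/5! = 1/12.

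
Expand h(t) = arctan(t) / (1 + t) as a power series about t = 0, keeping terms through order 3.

2*t^3/3 - t^2 + t

Multiply the two series term by term and collect like powers.
h(0) = 0
h′(0) = 1
h′′(0) = -2
h′′′(0) = 4
Dividing each by k! gives the coefficients c_0, ..., c_3.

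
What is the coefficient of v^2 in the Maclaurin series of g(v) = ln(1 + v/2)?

Apply the Taylor formula c_k = f^(k)(a)/k!.
So c_2 = g′′(0)/2! = -1/8.

-1/8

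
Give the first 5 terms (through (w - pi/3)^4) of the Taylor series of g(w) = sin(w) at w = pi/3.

[(w - pi/3)^0] = sqrt(3)/2;  [(w - pi/3)^1] = 1/2;  [(w - pi/3)^2] = -sqrt(3)/4;  [(w - pi/3)^3] = -1/12;  [(w - pi/3)^4] = sqrt(3)/48.

sqrt(3)*(w - pi/3)^4/48 - (w - pi/3)^3/12 - sqrt(3)*(w - pi/3)^2/4 + (w - pi/3)/2 + sqrt(3)/2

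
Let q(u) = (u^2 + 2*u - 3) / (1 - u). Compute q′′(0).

Multiply each power in the prefactor through the base expansion.
The coefficient of u^2 in the expansion is 0, so q′′(0) = 2! * (0) = 0.

0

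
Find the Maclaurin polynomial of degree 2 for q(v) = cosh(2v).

2*v^2 + 1

[v^0] = 1;  [v^1] = 0;  [v^2] = 2.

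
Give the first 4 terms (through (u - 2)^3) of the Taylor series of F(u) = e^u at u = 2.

Apply the Taylor formula c_k = f^(k)(a)/k!.

(u - 2)^3*e^(2)/6 + (u - 2)^2*e^(2)/2 + (u - 2)*e^(2) + e^(2)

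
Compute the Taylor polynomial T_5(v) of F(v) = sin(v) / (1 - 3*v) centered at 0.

Expand 1/(denominator) as a geometric series and multiply by the numerator's series.
F(0) = 0
F′(0) = 1
F′′(0) = 6
F′′′(0) = 53
F^(4)(0) = 636
F^(5)(0) = 9541

9541*v^5/120 + 53*v^4/2 + 53*v^3/6 + 3*v^2 + v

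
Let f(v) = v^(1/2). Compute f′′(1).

-1/4

Apply the Taylor formula c_k = f^(k)(a)/k!.
The coefficient of (v - 1)^2 in the expansion is -1/8, so f′′(1) = 2! * (-1/8) = -1/4.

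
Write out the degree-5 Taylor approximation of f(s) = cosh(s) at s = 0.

f(0) = 1
f′(0) = 0
f′′(0) = 1
f′′′(0) = 0
f^(4)(0) = 1
f^(5)(0) = 0

s^4/24 + s^2/2 + 1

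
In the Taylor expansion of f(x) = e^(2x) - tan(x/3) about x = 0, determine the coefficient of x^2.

2

Combine the two series term by term.
[x^0] = 1;  [x^1] = 5/3;  [x^2] = 2.
So c_2 = f′′(0)/2! = 2.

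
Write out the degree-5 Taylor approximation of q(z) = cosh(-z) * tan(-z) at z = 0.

-41*z^5/120 - 5*z^3/6 - z

Multiply the two series term by term and collect like powers.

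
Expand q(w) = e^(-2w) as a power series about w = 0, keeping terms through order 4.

2*w^4/3 - 4*w^3/3 + 2*w^2 - 2*w + 1

[w^0] = 1;  [w^1] = -2;  [w^2] = 2;  [w^3] = -4/3;  [w^4] = 2/3.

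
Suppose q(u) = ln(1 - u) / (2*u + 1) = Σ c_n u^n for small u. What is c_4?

77/12

Use 1/(1 - r) = Σ r^k on the denominator, then take the Cauchy product.
q(0) = 0
q′(0) = -1
q′′(0) = 3
q′′′(0) = -20
q^(4)(0) = 154
Then c_k = q^(k)(0)/k! gives each Taylor coefficient.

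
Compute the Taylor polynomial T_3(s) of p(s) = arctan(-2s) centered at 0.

8*s^3/3 - 2*s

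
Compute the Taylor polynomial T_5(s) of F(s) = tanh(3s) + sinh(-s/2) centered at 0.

Add the two expansions coefficient-wise.
F(0) = 0
F′(0) = 5/2
F′′(0) = 0
F′′′(0) = -433/8
F^(4)(0) = 0
F^(5)(0) = 124415/32

24883*s^5/768 - 433*s^3/48 + 5*s/2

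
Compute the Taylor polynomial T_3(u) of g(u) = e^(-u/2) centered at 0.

Use the known series and substitute for the argument.
g(0) = 1
g′(0) = -1/2
g′′(0) = 1/4
g′′′(0) = -1/8

-u^3/48 + u^2/8 - u/2 + 1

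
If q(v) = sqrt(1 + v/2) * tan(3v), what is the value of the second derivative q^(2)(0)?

3/2

Expand each factor separately, then convolve coefficients.
From the series, [v^2] q = 3/4; multiply by 2! = 2 to get 3/2.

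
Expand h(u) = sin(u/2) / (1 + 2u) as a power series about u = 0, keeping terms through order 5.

30401*u^5/3840 - 95*u^4/24 + 95*u^3/48 - u^2 + u/2

Multiply the two series term by term and collect like powers.
[u^0] = 0;  [u^1] = 1/2;  [u^2] = -1;  [u^3] = 95/48;  [u^4] = -95/24;  [u^5] = 30401/3840.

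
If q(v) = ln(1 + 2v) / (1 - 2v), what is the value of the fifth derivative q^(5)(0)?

Take the Cauchy product of the two expansions.
From the series, [v^5] q = 376/15; multiply by 5! = 120 to get 3008.

3008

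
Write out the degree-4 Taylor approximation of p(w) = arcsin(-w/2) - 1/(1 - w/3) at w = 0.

-w^4/81 - 25*w^3/432 - w^2/9 - 5*w/6 - 1

Expand each term separately and add.
[w^0] = -1;  [w^1] = -5/6;  [w^2] = -1/9;  [w^3] = -25/432;  [w^4] = -1/81.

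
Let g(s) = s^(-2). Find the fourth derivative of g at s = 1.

120

From the series, [(s - 1)^4] g = 5; multiply by 4! = 24 to get 120.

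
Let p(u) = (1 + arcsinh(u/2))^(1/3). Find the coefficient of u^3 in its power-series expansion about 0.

1/1296

Plug the Maclaurin series of the inner function into that of the outer and collect terms.
p(0) = 1
p′(0) = 1/6
p′′(0) = -1/18
p′′′(0) = 1/216
Dividing each by k! gives the coefficients c_0, ..., c_3.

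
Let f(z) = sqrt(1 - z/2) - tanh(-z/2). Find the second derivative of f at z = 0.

-1/16

Expand each term separately and add.
From the series, [z^2] f = -1/32; multiply by 2! = 2 to get -1/16.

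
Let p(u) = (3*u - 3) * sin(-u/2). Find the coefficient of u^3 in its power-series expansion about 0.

Distribute the polynomial across the series and collect like powers.
[u^0] = 0;  [u^1] = 3/2;  [u^2] = -3/2;  [u^3] = -1/16.
So c_3 = p′′′(0)/3! = -1/16.

-1/16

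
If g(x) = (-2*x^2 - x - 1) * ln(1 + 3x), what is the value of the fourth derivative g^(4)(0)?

Shift and add copies of the series according to the polynomial's terms.
From the series, [x^4] g = 81/4; multiply by 4! = 24 to get 486.

486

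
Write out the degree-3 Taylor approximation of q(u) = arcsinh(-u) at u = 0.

u^3/6 - u

q(0) = 0
q′(0) = -1
q′′(0) = 0
q′′′(0) = 1
Dividing each by k! gives the coefficients c_0, ..., c_3.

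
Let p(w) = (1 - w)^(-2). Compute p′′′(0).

24

The coefficient of w^3 in the expansion is 4, so p′′′(0) = 3! * (4) = 24.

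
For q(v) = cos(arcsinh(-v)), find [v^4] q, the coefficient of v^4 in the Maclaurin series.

5/24

Substitute the inner expansion into the outer series and collect powers.
q(0) = 1
q′(0) = 0
q′′(0) = -1
q′′′(0) = 0
q^(4)(0) = 5
The Taylor polynomial is Σ q^(k)(0)/k! · v^k.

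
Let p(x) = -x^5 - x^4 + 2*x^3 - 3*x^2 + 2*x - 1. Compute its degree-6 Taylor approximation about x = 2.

-(x - 2)^5 - 11*(x - 2)^4 - 46*(x - 2)^3 - 95*(x - 2)^2 - 98*(x - 2) - 41

p(2) = -41
p′(2) = -98
p′′(2) = -190
p′′′(2) = -276
p^(4)(2) = -264
p^(5)(2) = -120
p^(6)(2) = 0
Then c_k = p^(k)(2)/k! gives each Taylor coefficient.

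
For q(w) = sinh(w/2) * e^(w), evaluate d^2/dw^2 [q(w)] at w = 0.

1

Take the Cauchy product of the two expansions.
From the series, [w^2] q = 1/2; multiply by 2! = 2 to get 1.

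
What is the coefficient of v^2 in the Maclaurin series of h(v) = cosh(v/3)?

1/18

h(0) = 1
h′(0) = 0
h′′(0) = 1/9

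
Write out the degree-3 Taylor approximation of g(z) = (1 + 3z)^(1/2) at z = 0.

27*z^3/16 - 9*z^2/8 + 3*z/2 + 1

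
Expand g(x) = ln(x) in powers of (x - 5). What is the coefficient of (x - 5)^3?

1/375

g(5) = ln(5)
g′(5) = 1/5
g′′(5) = -1/25
g′′′(5) = 2/125
So c_3 = g′′′(5)/3! = 1/375.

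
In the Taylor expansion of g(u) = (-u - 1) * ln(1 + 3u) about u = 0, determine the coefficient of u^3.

-9/2

Shift and add copies of the series according to the polynomial's terms.
g(0) = 0
g′(0) = -3
g′′(0) = 3
g′′′(0) = -27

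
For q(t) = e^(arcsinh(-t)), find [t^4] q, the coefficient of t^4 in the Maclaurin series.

-1/8

Compose series: expand the inner function first, then feed it into the outer expansion.
q(0) = 1
q′(0) = -1
q′′(0) = 1
q′′′(0) = 0
q^(4)(0) = -3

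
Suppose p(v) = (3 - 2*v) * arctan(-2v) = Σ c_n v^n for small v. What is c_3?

Multiply each power in the prefactor through the base expansion.
p(0) = 0
p′(0) = -6
p′′(0) = 8
p′′′(0) = 48
So c_3 = p′′′(0)/3! = 8.

8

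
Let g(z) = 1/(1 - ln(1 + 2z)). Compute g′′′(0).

Let u equal the inner series; expand the outer function in u and truncate.
The coefficient of z^3 in the expansion is 8/3, so g′′′(0) = 3! * (8/3) = 16.

16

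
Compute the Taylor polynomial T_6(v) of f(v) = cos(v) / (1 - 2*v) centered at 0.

Use 1/(1 - r) = Σ r^k on the denominator, then take the Cauchy product.

40439*v^6/720 + 337*v^5/12 + 337*v^4/24 + 7*v^3 + 7*v^2/2 + 2*v + 1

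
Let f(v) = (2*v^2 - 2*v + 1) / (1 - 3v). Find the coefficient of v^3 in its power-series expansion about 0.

15

Distribute the polynomial across the series and collect like powers.
f(0) = 1
f′(0) = 1
f′′(0) = 10
f′′′(0) = 90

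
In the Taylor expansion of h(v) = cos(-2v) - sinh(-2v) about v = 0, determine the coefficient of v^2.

Expand each term separately and add.
h(0) = 1
h′(0) = 2
h′′(0) = -4

-2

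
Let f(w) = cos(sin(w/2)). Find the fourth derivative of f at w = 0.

Let u equal the inner series; expand the outer function in u and truncate.
From the series, [w^4] f = 5/384; multiply by 4! = 24 to get 5/16.

5/16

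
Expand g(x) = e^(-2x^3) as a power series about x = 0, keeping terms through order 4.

Use the known series and substitute for the argument.

1 - 2*x^3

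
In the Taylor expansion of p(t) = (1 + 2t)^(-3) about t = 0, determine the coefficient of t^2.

24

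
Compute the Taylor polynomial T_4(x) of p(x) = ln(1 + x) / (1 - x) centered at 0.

Multiply the two series term by term and collect like powers.
p(0) = 0
p′(0) = 1
p′′(0) = 1
p′′′(0) = 5
p^(4)(0) = 14

7*x^4/12 + 5*x^3/6 + x^2/2 + x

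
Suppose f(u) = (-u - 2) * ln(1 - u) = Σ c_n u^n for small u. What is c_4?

Distribute the polynomial across the series and collect like powers.
f(0) = 0
f′(0) = 2
f′′(0) = 4
f′′′(0) = 7
f^(4)(0) = 20
Dividing each by k! gives the coefficients c_0, ..., c_4.

5/6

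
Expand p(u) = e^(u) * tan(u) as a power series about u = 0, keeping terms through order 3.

Multiply the two series term by term and collect like powers.
p(0) = 0
p′(0) = 1
p′′(0) = 2
p′′′(0) = 5
Then c_k = p^(k)(0)/k! gives each Taylor coefficient.

5*u^3/6 + u^2 + u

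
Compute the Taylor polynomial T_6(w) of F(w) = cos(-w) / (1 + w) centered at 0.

389*w^6/720 - 13*w^5/24 + 13*w^4/24 - w^3/2 + w^2/2 - w + 1

Multiply the two series term by term and collect like powers.
[w^0] = 1;  [w^1] = -1;  [w^2] = 1/2;  [w^3] = -1/2;  [w^4] = 13/24;  [w^5] = -13/24;  [w^6] = 389/720.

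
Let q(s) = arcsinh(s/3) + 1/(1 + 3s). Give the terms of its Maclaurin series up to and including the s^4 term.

Combine the two series term by term.
q(0) = 1
q′(0) = -8/3
q′′(0) = 18
q′′′(0) = -4375/27
q^(4)(0) = 1944

81*s^4 - 4375*s^3/162 + 9*s^2 - 8*s/3 + 1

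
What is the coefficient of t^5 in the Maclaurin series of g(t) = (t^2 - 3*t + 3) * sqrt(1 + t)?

Multiply each power in the prefactor through the base expansion.
g(0) = 3
g′(0) = -3/2
g′′(0) = -7/4
g′′′(0) = 51/8
g^(4)(0) = -165/16
g^(5)(0) = 1005/32
So c_5 = g^(5)(0)/5! = 67/256.

67/256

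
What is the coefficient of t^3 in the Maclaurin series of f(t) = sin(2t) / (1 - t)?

2/3

Multiply the two series term by term and collect like powers.
[t^0] = 0;  [t^1] = 2;  [t^2] = 2;  [t^3] = 2/3.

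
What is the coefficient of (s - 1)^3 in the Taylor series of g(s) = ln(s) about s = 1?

1/3

Apply the Taylor formula c_k = f^(k)(a)/k!.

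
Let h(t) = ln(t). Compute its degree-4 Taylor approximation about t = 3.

Compute the successive derivatives at the expansion point and divide by k!.
h(3) = ln(3)
h′(3) = 1/3
h′′(3) = -1/9
h′′′(3) = 2/27
h^(4)(3) = -2/27

-(t - 3)^4/324 + (t - 3)^3/81 - (t - 3)^2/18 + (t - 3)/3 + ln(3)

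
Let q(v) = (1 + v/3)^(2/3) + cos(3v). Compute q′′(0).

-731/81

Combine the two series term by term.
The coefficient of v^2 in the expansion is -731/162, so q′′(0) = 2! * (-731/162) = -731/81.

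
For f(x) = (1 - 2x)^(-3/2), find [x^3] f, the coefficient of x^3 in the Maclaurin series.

35/2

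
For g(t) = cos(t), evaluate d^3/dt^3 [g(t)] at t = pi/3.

From the series, [(t - pi/3)^3] g = sqrt(3)/12; multiply by 3! = 6 to get sqrt(3)/2.

sqrt(3)/2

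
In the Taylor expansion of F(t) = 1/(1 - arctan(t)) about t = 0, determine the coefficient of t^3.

2/3

Substitute the inner expansion into the outer series and collect powers.
F(0) = 1
F′(0) = 1
F′′(0) = 2
F′′′(0) = 4
So c_3 = F′′′(0)/3! = 2/3.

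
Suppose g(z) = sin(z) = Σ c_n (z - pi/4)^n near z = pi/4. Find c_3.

[(z - pi/4)^0] = sqrt(2)/2;  [(z - pi/4)^1] = sqrt(2)/2;  [(z - pi/4)^2] = -sqrt(2)/4;  [(z - pi/4)^3] = -sqrt(2)/12.

-sqrt(2)/12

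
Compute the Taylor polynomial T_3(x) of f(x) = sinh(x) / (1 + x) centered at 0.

Multiply the two series term by term and collect like powers.
[x^0] = 0;  [x^1] = 1;  [x^2] = -1;  [x^3] = 7/6.

7*x^3/6 - x^2 + x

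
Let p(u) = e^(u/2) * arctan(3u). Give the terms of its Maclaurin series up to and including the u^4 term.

-71*u^4/16 - 69*u^3/8 + 3*u^2/2 + 3*u

Expand each factor separately, then convolve coefficients.
p(0) = 0
p′(0) = 3
p′′(0) = 3
p′′′(0) = -207/4
p^(4)(0) = -213/2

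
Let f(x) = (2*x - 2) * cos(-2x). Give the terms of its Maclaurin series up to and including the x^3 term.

Multiply each power in the prefactor through the base expansion.
f(0) = -2
f′(0) = 2
f′′(0) = 8
f′′′(0) = -24

-4*x^3 + 4*x^2 + 2*x - 2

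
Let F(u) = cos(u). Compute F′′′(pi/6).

Differentiate repeatedly and evaluate at the center.
The coefficient of (u - pi/6)^3 in the expansion is 1/12, so F′′′(pi/6) = 3! * (1/12) = 1/2.

1/2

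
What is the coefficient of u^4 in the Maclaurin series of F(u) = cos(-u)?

1/24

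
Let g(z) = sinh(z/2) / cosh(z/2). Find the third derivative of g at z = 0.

-1/4

Divide the numerator series by the denominator series (power-series long division).
From the series, [z^3] g = -1/24; multiply by 3! = 6 to get -1/4.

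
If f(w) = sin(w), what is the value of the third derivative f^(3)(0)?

-1

Use the known series and substitute for the argument.
From the series, [w^3] f = -1/6; multiply by 3! = 6 to get -1.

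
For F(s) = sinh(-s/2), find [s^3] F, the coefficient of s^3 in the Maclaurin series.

-1/48

Compute the successive derivatives at the expansion point and divide by k!.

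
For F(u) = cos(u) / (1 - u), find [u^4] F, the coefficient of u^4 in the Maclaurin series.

Write out both Maclaurin series and multiply, keeping only the needed powers.
F(0) = 1
F′(0) = 1
F′′(0) = 1
F′′′(0) = 3
F^(4)(0) = 13
So c_4 = F^(4)(0)/4! = 13/24.

13/24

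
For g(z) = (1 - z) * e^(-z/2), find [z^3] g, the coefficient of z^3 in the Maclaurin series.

Multiply each power in the prefactor through the base expansion.
g(0) = 1
g′(0) = -3/2
g′′(0) = 5/4
g′′′(0) = -7/8
So c_3 = g′′′(0)/3! = -7/48.

-7/48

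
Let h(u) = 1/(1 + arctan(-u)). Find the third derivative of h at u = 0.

Substitute the inner expansion into the outer series and collect powers.
From the series, [u^3] h = 2/3; multiply by 3! = 6 to get 4.

4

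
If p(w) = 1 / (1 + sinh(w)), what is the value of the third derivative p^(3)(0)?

-7

Expand as Σ (-1)^k u^k with u equal to the inner function's series.
The coefficient of w^3 in the expansion is -7/6, so p′′′(0) = 3! * (-7/6) = -7.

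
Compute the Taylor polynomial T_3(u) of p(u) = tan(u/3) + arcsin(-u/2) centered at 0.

Combine the two series term by term.
p(0) = 0
p′(0) = -1/6
p′′(0) = 0
p′′′(0) = -11/216
The Taylor polynomial is Σ p^(k)(0)/k! · u^k.

-11*u^3/1296 - u/6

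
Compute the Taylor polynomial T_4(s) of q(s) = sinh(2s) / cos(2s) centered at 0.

16*s^3/3 + 2*s

Divide the numerator series by the denominator series (power-series long division).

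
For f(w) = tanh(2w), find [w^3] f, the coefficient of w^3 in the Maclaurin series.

-8/3

f(0) = 0
f′(0) = 2
f′′(0) = 0
f′′′(0) = -16
Then c_k = f^(k)(0)/k! gives each Taylor coefficient.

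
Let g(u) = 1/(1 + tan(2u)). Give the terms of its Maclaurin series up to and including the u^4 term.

80*u^4/3 - 32*u^3/3 + 4*u^2 - 2*u + 1

Plug the Maclaurin series of the inner function into that of the outer and collect terms.
g(0) = 1
g′(0) = -2
g′′(0) = 8
g′′′(0) = -64
g^(4)(0) = 640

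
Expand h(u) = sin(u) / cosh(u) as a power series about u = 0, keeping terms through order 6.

3*u^5/10 - 2*u^3/3 + u

Write the quotient as an unknown series and match coefficients against numerator = denominator · series.
h(0) = 0
h′(0) = 1
h′′(0) = 0
h′′′(0) = -4
h^(4)(0) = 0
h^(5)(0) = 36
h^(6)(0) = 0
The Taylor polynomial is Σ h^(k)(0)/k! · u^k.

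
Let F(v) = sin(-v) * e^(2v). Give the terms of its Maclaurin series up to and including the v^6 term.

-11*v^6/180 - 41*v^5/120 - v^4 - 11*v^3/6 - 2*v^2 - v

Multiply the two series term by term and collect like powers.
[v^0] = 0;  [v^1] = -1;  [v^2] = -2;  [v^3] = -11/6;  [v^4] = -1;  [v^5] = -41/120;  [v^6] = -11/180.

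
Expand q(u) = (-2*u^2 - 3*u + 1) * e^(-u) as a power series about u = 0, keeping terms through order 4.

-11*u^4/24 + u^3/3 + 3*u^2/2 - 4*u + 1

Shift and add copies of the series according to the polynomial's terms.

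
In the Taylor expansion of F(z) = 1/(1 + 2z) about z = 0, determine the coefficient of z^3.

F(0) = 1
F′(0) = -2
F′′(0) = 8
F′′′(0) = -48
Then c_k = F^(k)(0)/k! gives each Taylor coefficient.

-8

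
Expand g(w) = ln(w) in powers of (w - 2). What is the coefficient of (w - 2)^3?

1/24

g(2) = ln(2)
g′(2) = 1/2
g′′(2) = -1/4
g′′′(2) = 1/4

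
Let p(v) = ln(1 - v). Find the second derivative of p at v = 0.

Apply the Taylor formula c_k = f^(k)(a)/k!.
The coefficient of v^2 in the expansion is -1/2, so p′′(0) = 2! * (-1/2) = -1.

-1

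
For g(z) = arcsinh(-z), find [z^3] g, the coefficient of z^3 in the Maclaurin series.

1/6

g(0) = 0
g′(0) = -1
g′′(0) = 0
g′′′(0) = 1
Dividing each by k! gives the coefficients c_0, ..., c_3.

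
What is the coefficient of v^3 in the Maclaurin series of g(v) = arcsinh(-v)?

1/6

g(0) = 0
g′(0) = -1
g′′(0) = 0
g′′′(0) = 1
The Taylor polynomial is Σ g^(k)(0)/k! · v^k.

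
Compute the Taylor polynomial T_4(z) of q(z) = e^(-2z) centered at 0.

2*z^4/3 - 4*z^3/3 + 2*z^2 - 2*z + 1

q(0) = 1
q′(0) = -2
q′′(0) = 4
q′′′(0) = -8
q^(4)(0) = 16
The Taylor polynomial is Σ q^(k)(0)/k! · z^k.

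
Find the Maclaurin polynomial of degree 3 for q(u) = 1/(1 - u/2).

[u^0] = 1;  [u^1] = 1/2;  [u^2] = 1/4;  [u^3] = 1/8.

u^3/8 + u^2/4 + u/2 + 1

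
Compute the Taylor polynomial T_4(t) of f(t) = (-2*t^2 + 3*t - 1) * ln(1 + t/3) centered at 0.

Distribute the polynomial across the series and collect like powers.
f(0) = 0
f′(0) = -1/3
f′′(0) = 19/9
f′′′(0) = -137/27
f^(4)(0) = 98/27

49*t^4/324 - 137*t^3/162 + 19*t^2/18 - t/3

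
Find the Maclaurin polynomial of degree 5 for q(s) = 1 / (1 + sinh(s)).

Expand as Σ (-1)^k u^k with u equal to the inner function's series.
[s^0] = 1;  [s^1] = -1;  [s^2] = 1;  [s^3] = -7/6;  [s^4] = 4/3;  [s^5] = -181/120.

-181*s^5/120 + 4*s^4/3 - 7*s^3/6 + s^2 - s + 1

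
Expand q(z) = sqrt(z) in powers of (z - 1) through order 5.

7*(z - 1)^5/256 - 5*(z - 1)^4/128 + (z - 1)^3/16 - (z - 1)^2/8 + (z - 1)/2 + 1

q(1) = 1
q′(1) = 1/2
q′′(1) = -1/4
q′′′(1) = 3/8
q^(4)(1) = -15/16
q^(5)(1) = 105/32
Dividing each by k! gives the coefficients c_0, ..., c_5.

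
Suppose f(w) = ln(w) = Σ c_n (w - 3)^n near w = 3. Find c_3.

1/81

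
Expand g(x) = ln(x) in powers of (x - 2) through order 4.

-(x - 2)^4/64 + (x - 2)^3/24 - (x - 2)^2/8 + (x - 2)/2 + ln(2)

[(x - 2)^0] = ln(2);  [(x - 2)^1] = 1/2;  [(x - 2)^2] = -1/8;  [(x - 2)^3] = 1/24;  [(x - 2)^4] = -1/64.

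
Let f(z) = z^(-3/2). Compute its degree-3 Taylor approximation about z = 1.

-35*(z - 1)^3/16 + 15*(z - 1)^2/8 - 3*(z - 1)/2 + 1

f(1) = 1
f′(1) = -3/2
f′′(1) = 15/4
f′′′(1) = -105/8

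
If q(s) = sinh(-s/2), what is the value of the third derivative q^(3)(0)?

From the series, [s^3] q = -1/48; multiply by 3! = 6 to get -1/8.

-1/8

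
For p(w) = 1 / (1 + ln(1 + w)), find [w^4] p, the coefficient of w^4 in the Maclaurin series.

11/3

Use the geometric series for the reciprocal, then substitute.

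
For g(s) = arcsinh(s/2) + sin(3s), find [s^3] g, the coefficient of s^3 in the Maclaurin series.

Combine the two series term by term.
g(0) = 0
g′(0) = 7/2
g′′(0) = 0
g′′′(0) = -217/8
Then c_k = g^(k)(0)/k! gives each Taylor coefficient.

-217/48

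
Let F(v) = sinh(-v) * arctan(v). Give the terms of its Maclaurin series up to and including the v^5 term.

v^4/6 - v^2

Expand each factor separately, then convolve coefficients.
[v^0] = 0;  [v^1] = 0;  [v^2] = -1;  [v^3] = 0;  [v^4] = 1/6;  [v^5] = 0.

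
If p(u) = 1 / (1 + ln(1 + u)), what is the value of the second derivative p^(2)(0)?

3

Expand as Σ (-1)^k u^k with u equal to the inner function's series.
The coefficient of u^2 in the expansion is 3/2, so p′′(0) = 2! * (3/2) = 3.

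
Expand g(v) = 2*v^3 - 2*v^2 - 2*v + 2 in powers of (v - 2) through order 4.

2*(v - 2)^3 + 10*(v - 2)^2 + 14*(v - 2) + 6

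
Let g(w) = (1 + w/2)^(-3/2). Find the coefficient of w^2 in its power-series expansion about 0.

g(0) = 1
g′(0) = -3/4
g′′(0) = 15/16
So c_2 = g′′(0)/2! = 15/32.

15/32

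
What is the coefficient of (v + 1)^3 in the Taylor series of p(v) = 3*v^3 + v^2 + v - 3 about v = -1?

3

[(v + 1)^0] = -6;  [(v + 1)^1] = 8;  [(v + 1)^2] = -8;  [(v + 1)^3] = 3.
So c_3 = p′′′(-1)/3! = 3.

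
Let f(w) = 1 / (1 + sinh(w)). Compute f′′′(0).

Use the geometric series for the reciprocal, then substitute.
From the series, [w^3] f = -7/6; multiply by 3! = 6 to get -7.

-7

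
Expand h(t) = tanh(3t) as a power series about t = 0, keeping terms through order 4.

-9*t^3 + 3*t

h(0) = 0
h′(0) = 3
h′′(0) = 0
h′′′(0) = -54
h^(4)(0) = 0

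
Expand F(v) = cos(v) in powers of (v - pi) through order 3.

(v - pi)^2/2 - 1

F(pi) = -1
F′(pi) = 0
F′′(pi) = 1
F′′′(pi) = 0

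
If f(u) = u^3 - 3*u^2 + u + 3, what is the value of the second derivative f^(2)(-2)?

-18

The coefficient of (u + 2)^2 in the expansion is -9, so f′′(-2) = 2! * (-9) = -18.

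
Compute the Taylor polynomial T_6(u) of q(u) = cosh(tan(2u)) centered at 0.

236*u^6/15 + 6*u^4 + 2*u^2 + 1

Substitute the inner expansion into the outer series and collect powers.
[u^0] = 1;  [u^1] = 0;  [u^2] = 2;  [u^3] = 0;  [u^4] = 6;  [u^5] = 0;  [u^6] = 236/15.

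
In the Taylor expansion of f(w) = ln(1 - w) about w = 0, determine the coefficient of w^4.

Compute the successive derivatives at the expansion point and divide by k!.
f(0) = 0
f′(0) = -1
f′′(0) = -1
f′′′(0) = -2
f^(4)(0) = -6

-1/4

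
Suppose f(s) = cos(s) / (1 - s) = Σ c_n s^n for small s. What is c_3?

Use 1/(1 - r) = Σ r^k on the denominator, then take the Cauchy product.
f(0) = 1
f′(0) = 1
f′′(0) = 1
f′′′(0) = 3

1/2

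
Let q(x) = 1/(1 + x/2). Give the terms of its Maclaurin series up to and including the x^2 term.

[x^0] = 1;  [x^1] = -1/2;  [x^2] = 1/4.

x^2/4 - x/2 + 1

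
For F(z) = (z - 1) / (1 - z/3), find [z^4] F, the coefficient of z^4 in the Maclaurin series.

Shift and add copies of the series according to the polynomial's terms.

2/81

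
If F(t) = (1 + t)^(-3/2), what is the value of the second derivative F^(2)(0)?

15/4

The coefficient of t^2 in the expansion is 15/8, so F′′(0) = 2! * (15/8) = 15/4.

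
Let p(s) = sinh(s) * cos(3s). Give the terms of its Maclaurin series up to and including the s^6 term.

Take the Cauchy product of the two expansions.
[s^0] = 0;  [s^1] = 1;  [s^2] = 0;  [s^3] = -13/3;  [s^4] = 0;  [s^5] = 79/30;  [s^6] = 0.

79*s^5/30 - 13*s^3/3 + s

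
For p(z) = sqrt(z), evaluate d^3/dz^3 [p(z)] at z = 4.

Use the known series and substitute for the argument.
From the series, [(z - 4)^3] p = 1/512; multiply by 3! = 6 to get 3/256.

3/256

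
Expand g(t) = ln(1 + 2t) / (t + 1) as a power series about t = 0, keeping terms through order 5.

256*t^5/15 - 32*t^4/3 + 20*t^3/3 - 4*t^2 + 2*t

Multiply the numerator's expansion by the denominator's geometric series.
[t^0] = 0;  [t^1] = 2;  [t^2] = -4;  [t^3] = 20/3;  [t^4] = -32/3;  [t^5] = 256/15.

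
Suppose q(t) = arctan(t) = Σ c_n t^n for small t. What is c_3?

-1/3

q(0) = 0
q′(0) = 1
q′′(0) = 0
q′′′(0) = -2
So c_3 = q′′′(0)/3! = -1/3.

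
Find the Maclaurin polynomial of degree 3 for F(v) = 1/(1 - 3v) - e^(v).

161*v^3/6 + 17*v^2/2 + 2*v

Combine the two series term by term.
F(0) = 0
F′(0) = 2
F′′(0) = 17
F′′′(0) = 161
Then c_k = F^(k)(0)/k! gives each Taylor coefficient.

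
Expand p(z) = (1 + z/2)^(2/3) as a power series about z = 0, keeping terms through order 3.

z^3/162 - z^2/36 + z/3 + 1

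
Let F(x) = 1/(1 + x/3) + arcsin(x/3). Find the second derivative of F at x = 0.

2/9

Expand each term separately and add.
From the series, [x^2] F = 1/9; multiply by 2! = 2 to get 2/9.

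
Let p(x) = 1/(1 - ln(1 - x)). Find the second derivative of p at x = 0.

1

Substitute the inner expansion into the outer series and collect powers.
From the series, [x^2] p = 1/2; multiply by 2! = 2 to get 1.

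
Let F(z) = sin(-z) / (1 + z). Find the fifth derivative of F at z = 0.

Expand each factor separately, then convolve coefficients.
The coefficient of z^5 in the expansion is -101/120, so F^(5)(0) = 5! * (-101/120) = -101.

-101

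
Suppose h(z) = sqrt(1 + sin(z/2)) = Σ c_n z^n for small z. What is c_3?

-1/384

Plug the Maclaurin series of the inner function into that of the outer and collect terms.
[z^0] = 1;  [z^1] = 1/4;  [z^2] = -1/32;  [z^3] = -1/384.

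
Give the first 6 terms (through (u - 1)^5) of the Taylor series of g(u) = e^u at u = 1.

e*(u - 1)^5/120 + e*(u - 1)^4/24 + e*(u - 1)^3/6 + e*(u - 1)^2/2 + e*(u - 1) + e

g(1) = e
g′(1) = e
g′′(1) = e
g′′′(1) = e
g^(4)(1) = e
g^(5)(1) = e
Dividing each by k! gives the coefficients c_0, ..., c_5.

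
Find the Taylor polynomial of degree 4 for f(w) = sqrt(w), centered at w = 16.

Differentiate repeatedly and evaluate at the center.

-5*(w - 16)^4/2097152 + (w - 16)^3/16384 - (w - 16)^2/512 + (w - 16)/8 + 4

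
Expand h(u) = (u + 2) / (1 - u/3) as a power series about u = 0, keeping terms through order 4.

Multiply each power in the prefactor through the base expansion.
h(0) = 2
h′(0) = 5/3
h′′(0) = 10/9
h′′′(0) = 10/9
h^(4)(0) = 40/27

5*u^4/81 + 5*u^3/27 + 5*u^2/9 + 5*u/3 + 2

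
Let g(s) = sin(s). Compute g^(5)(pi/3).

The coefficient of (s - pi/3)^5 in the expansion is 1/240, so g^(5)(pi/3) = 5! * (1/240) = 1/2.

1/2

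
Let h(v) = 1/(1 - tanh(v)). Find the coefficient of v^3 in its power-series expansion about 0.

2/3

Substitute the inner expansion into the outer series and collect powers.
h(0) = 1
h′(0) = 1
h′′(0) = 2
h′′′(0) = 4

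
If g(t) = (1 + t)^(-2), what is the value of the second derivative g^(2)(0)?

The coefficient of t^2 in the expansion is 3, so g′′(0) = 2! * (3) = 6.

6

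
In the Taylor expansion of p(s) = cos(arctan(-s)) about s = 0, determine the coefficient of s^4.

Compose series: expand the inner function first, then feed it into the outer expansion.
p(0) = 1
p′(0) = 0
p′′(0) = -1
p′′′(0) = 0
p^(4)(0) = 9
Dividing each by k! gives the coefficients c_0, ..., c_4.

3/8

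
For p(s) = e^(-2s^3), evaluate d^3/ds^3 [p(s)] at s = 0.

-12

Differentiate repeatedly and evaluate at the center.
The coefficient of s^3 in the expansion is -2, so p′′′(0) = 3! * (-2) = -12.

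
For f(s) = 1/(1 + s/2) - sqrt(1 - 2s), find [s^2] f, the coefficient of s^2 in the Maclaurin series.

Add the two expansions coefficient-wise.
[s^0] = 0;  [s^1] = 1/2;  [s^2] = 3/4.
So c_2 = f′′(0)/2! = 3/4.

3/4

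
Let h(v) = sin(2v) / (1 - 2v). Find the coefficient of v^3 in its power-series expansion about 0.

Write out both Maclaurin series and multiply, keeping only the needed powers.
h(0) = 0
h′(0) = 2
h′′(0) = 8
h′′′(0) = 40
So c_3 = h′′′(0)/3! = 20/3.

20/3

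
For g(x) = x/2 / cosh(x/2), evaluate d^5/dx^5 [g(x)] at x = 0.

Divide the numerator series by the denominator series (power-series long division).
The coefficient of x^5 in the expansion is 5/768, so g^(5)(0) = 5! * (5/768) = 25/32.

25/32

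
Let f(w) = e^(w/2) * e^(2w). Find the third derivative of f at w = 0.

125/8

Expand each factor separately, then convolve coefficients.
The coefficient of w^3 in the expansion is 125/48, so f′′′(0) = 3! * (125/48) = 125/8.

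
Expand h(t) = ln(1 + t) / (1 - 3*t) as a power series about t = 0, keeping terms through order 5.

1399*t^5/20 + 93*t^4/4 + 47*t^3/6 + 5*t^2/2 + t

Multiply the numerator's expansion by the denominator's geometric series.
h(0) = 0
h′(0) = 1
h′′(0) = 5
h′′′(0) = 47
h^(4)(0) = 558
h^(5)(0) = 8394
Dividing each by k! gives the coefficients c_0, ..., c_5.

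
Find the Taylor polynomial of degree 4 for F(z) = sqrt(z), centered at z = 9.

F(9) = 3
F′(9) = 1/6
F′′(9) = -1/108
F′′′(9) = 1/648
F^(4)(9) = -5/11664
Then c_k = F^(k)(9)/k! gives each Taylor coefficient.

-5*(z - 9)^4/279936 + (z - 9)^3/3888 - (z - 9)^2/216 + (z - 9)/6 + 3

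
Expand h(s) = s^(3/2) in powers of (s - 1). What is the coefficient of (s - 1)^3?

-1/16

[(s - 1)^0] = 1;  [(s - 1)^1] = 3/2;  [(s - 1)^2] = 3/8;  [(s - 1)^3] = -1/16.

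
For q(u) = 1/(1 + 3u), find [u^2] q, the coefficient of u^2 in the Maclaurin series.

9

[u^0] = 1;  [u^1] = -3;  [u^2] = 9.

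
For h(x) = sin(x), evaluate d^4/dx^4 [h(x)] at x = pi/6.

1/2

Compute the successive derivatives at the expansion point and divide by k!.
From the series, [(x - pi/6)^4] h = 1/48; multiply by 4! = 24 to get 1/2.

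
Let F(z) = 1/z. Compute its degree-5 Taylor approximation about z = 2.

-(z - 2)^5/64 + (z - 2)^4/32 - (z - 2)^3/16 + (z - 2)^2/8 - (z - 2)/4 + 1/2

F(2) = 1/2
F′(2) = -1/4
F′′(2) = 1/4
F′′′(2) = -3/8
F^(4)(2) = 3/4
F^(5)(2) = -15/8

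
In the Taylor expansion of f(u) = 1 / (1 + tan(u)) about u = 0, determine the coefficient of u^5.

Use the geometric series for the reciprocal, then substitute.

-32/15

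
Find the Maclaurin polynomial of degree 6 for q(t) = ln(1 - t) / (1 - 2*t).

-1327*t^6/30 - 661*t^5/30 - 131*t^4/12 - 16*t^3/3 - 5*t^2/2 - t

Multiply the numerator's expansion by the denominator's geometric series.
q(0) = 0
q′(0) = -1
q′′(0) = -5
q′′′(0) = -32
q^(4)(0) = -262
q^(5)(0) = -2644
q^(6)(0) = -31848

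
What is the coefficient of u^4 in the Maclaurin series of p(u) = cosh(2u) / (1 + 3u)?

299/3

Multiply the two series term by term and collect like powers.
p(0) = 1
p′(0) = -3
p′′(0) = 22
p′′′(0) = -198
p^(4)(0) = 2392
Then c_k = p^(k)(0)/k! gives each Taylor coefficient.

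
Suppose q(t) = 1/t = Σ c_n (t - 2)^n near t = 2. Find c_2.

c_2 = q′′(2)/2! = 1/8.

1/8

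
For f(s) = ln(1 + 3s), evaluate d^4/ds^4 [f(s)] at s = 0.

The coefficient of s^4 in the expansion is -81/4, so f^(4)(0) = 4! * (-81/4) = -486.

-486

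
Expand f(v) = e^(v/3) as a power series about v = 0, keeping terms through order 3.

v^3/162 + v^2/18 + v/3 + 1

[v^0] = 1;  [v^1] = 1/3;  [v^2] = 1/18;  [v^3] = 1/162.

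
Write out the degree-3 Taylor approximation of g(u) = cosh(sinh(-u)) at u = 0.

Compose series: expand the inner function first, then feed it into the outer expansion.
g(0) = 1
g′(0) = 0
g′′(0) = 1
g′′′(0) = 0
The Taylor polynomial is Σ g^(k)(0)/k! · u^k.

u^2/2 + 1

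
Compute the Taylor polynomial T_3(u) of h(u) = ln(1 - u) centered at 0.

[u^0] = 0;  [u^1] = -1;  [u^2] = -1/2;  [u^3] = -1/3.

-u^3/3 - u^2/2 - u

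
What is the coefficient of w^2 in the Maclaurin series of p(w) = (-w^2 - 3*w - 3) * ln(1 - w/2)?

15/8

Shift and add copies of the series according to the polynomial's terms.
p(0) = 0
p′(0) = 3/2
p′′(0) = 15/4
So c_2 = p′′(0)/2! = 15/8.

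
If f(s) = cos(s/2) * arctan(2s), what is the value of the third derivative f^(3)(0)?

Expand each factor separately, then convolve coefficients.
The coefficient of s^3 in the expansion is -35/12, so f′′′(0) = 3! * (-35/12) = -35/2.

-35/2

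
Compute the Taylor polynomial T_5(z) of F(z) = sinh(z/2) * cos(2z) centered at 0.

1121*z^5/3840 - 47*z^3/48 + z/2

Write out both Maclaurin series and multiply, keeping only the needed powers.
F(0) = 0
F′(0) = 1/2
F′′(0) = 0
F′′′(0) = -47/8
F^(4)(0) = 0
F^(5)(0) = 1121/32
Then c_k = F^(k)(0)/k! gives each Taylor coefficient.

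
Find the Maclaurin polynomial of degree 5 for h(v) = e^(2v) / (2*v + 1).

Expand 1/(denominator) as a geometric series and multiply by the numerator's series.
[v^0] = 1;  [v^1] = 0;  [v^2] = 2;  [v^3] = -8/3;  [v^4] = 6;  [v^5] = -176/15.

-176*v^5/15 + 6*v^4 - 8*v^3/3 + 2*v^2 + 1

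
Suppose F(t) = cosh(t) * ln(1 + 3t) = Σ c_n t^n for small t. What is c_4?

-45/2

Expand each factor separately, then convolve coefficients.
[t^0] = 0;  [t^1] = 3;  [t^2] = -9/2;  [t^3] = 21/2;  [t^4] = -45/2.
So c_4 = F^(4)(0)/4! = -45/2.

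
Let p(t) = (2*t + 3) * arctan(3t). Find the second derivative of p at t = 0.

12

Multiply each power in the prefactor through the base expansion.
From the series, [t^2] p = 6; multiply by 2! = 2 to get 12.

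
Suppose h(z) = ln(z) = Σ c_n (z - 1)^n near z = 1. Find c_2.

-1/2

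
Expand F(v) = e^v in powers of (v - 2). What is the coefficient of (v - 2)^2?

e^(2)/2

F(2) = e^(2)
F′(2) = e^(2)
F′′(2) = e^(2)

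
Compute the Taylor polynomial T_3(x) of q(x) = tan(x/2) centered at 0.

x^3/24 + x/2

q(0) = 0
q′(0) = 1/2
q′′(0) = 0
q′′′(0) = 1/4
Dividing each by k! gives the coefficients c_0, ..., c_3.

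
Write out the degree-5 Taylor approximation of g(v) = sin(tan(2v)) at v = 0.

Compose series: expand the inner function first, then feed it into the outer expansion.

-4*v^5/5 + 4*v^3/3 + 2*v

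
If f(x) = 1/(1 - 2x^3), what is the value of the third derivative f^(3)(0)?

12

Differentiate repeatedly and evaluate at the center.
The coefficient of x^3 in the expansion is 2, so f′′′(0) = 3! * (2) = 12.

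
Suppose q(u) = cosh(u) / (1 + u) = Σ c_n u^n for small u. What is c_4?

Expand each factor separately, then convolve coefficients.
q(0) = 1
q′(0) = -1
q′′(0) = 3
q′′′(0) = -9
q^(4)(0) = 37
So c_4 = q^(4)(0)/4! = 37/24.

37/24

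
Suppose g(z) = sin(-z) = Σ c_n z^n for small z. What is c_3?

1/6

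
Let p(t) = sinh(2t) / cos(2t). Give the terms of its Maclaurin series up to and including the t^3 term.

Write the quotient as an unknown series and match coefficients against numerator = denominator · series.
p(0) = 0
p′(0) = 2
p′′(0) = 0
p′′′(0) = 32

16*t^3/3 + 2*t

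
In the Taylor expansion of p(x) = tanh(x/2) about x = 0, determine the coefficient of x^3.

-1/24

[x^0] = 0;  [x^1] = 1/2;  [x^2] = 0;  [x^3] = -1/24.
So c_3 = p′′′(0)/3! = -1/24.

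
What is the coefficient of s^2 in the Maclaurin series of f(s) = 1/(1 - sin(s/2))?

Substitute the inner expansion into the outer series and collect powers.
[s^0] = 1;  [s^1] = 1/2;  [s^2] = 1/4.

1/4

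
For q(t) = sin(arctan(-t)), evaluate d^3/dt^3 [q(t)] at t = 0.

3

Substitute the inner expansion into the outer series and collect powers.
The coefficient of t^3 in the expansion is 1/2, so q′′′(0) = 3! * (1/2) = 3.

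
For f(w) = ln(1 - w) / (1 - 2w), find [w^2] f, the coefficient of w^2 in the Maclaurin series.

-5/2

Multiply the two series term by term and collect like powers.
So c_2 = f′′(0)/2! = -5/2.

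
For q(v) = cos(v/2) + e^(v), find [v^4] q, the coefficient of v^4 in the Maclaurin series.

17/384

Combine the two series term by term.
[v^0] = 2;  [v^1] = 1;  [v^2] = 3/8;  [v^3] = 1/6;  [v^4] = 17/384.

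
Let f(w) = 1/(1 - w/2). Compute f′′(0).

Compute the successive derivatives at the expansion point and divide by k!.
The coefficient of w^2 in the expansion is 1/4, so f′′(0) = 2! * (1/4) = 1/2.

1/2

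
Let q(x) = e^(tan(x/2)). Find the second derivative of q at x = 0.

Substitute the inner expansion into the outer series and collect powers.
The coefficient of x^2 in the expansion is 1/8, so q′′(0) = 2! * (1/8) = 1/4.

1/4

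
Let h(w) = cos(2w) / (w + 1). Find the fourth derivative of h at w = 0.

Expand 1/(denominator) as a geometric series and multiply by the numerator's series.
The coefficient of w^4 in the expansion is -1/3, so h^(4)(0) = 4! * (-1/3) = -8.

-8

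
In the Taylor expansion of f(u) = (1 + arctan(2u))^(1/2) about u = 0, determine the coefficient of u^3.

Plug the Maclaurin series of the inner function into that of the outer and collect terms.
f(0) = 1
f′(0) = 1
f′′(0) = -1
f′′′(0) = -5
The Taylor polynomial is Σ f^(k)(0)/k! · u^k.

-5/6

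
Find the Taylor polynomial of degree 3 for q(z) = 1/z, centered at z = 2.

-(z - 2)^3/16 + (z - 2)^2/8 - (z - 2)/4 + 1/2

[(z - 2)^0] = 1/2;  [(z - 2)^1] = -1/4;  [(z - 2)^2] = 1/8;  [(z - 2)^3] = -1/16.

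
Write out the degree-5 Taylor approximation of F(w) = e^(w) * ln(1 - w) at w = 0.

-89*w^5/120 - w^4 - 4*w^3/3 - 3*w^2/2 - w

Expand each factor separately, then convolve coefficients.
[w^0] = 0;  [w^1] = -1;  [w^2] = -3/2;  [w^3] = -4/3;  [w^4] = -1;  [w^5] = -89/120.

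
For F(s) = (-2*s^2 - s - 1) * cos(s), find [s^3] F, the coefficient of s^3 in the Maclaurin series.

Distribute the polynomial across the series and collect like powers.
[s^0] = -1;  [s^1] = -1;  [s^2] = -3/2;  [s^3] = 1/2.

1/2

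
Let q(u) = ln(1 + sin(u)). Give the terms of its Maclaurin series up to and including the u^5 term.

u^5/24 - u^4/12 + u^3/6 - u^2/2 + u

Substitute the inner expansion into the outer series and collect powers.
q(0) = 0
q′(0) = 1
q′′(0) = -1
q′′′(0) = 1
q^(4)(0) = -2
q^(5)(0) = 5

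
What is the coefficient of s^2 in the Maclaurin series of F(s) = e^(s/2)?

F(0) = 1
F′(0) = 1/2
F′′(0) = 1/4
So c_2 = F′′(0)/2! = 1/8.

1/8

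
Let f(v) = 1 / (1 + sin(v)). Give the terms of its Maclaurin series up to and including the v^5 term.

Expand as Σ (-1)^k u^k with u equal to the inner function's series.
[v^0] = 1;  [v^1] = -1;  [v^2] = 1;  [v^3] = -5/6;  [v^4] = 2/3;  [v^5] = -61/120.

-61*v^5/120 + 2*v^4/3 - 5*v^3/6 + v^2 - v + 1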